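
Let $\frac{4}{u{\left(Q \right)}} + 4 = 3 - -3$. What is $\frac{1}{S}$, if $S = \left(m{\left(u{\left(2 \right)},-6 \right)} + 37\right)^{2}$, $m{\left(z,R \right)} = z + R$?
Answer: $\frac{1}{1089} \approx 0.00091827$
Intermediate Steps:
$u{\left(Q \right)} = 2$ ($u{\left(Q \right)} = \frac{4}{-4 + \left(3 - -3\right)} = \frac{4}{-4 + \left(3 + 3\right)} = \frac{4}{-4 + 6} = \frac{4}{2} = 4 \cdot \frac{1}{2} = 2$)
$m{\left(z,R \right)} = R + z$
$S = 1089$ ($S = \left(\left(-6 + 2\right) + 37\right)^{2} = \left(-4 + 37\right)^{2} = 33^{2} = 1089$)
$\frac{1}{S} = \frac{1}{1089}$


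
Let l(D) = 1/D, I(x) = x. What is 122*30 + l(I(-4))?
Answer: 14639/4 ≈ 3659.8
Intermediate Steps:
122*30 + l(I(-4)) = 122*30 + 1/(-4) = 3660 - ¼ = 14639/4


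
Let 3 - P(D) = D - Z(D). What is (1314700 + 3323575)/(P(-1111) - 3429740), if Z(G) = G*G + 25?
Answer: -927655/438856 ≈ -2.1138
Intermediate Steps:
Z(G) = 25 + G² (Z(G) = G² + 25 = 25 + G²)
P(D) = 28 + D² - D (P(D) = 3 - (D - (25 + D²)) = 3 - (D + (-25 - D²)) = 3 - (-25 + D - D²) = 3 + (25 + D² - D) = 28 + D² - D)
(1314700 + 3323575)/(P(-1111) - 3429740) = (1314700 + 3323575)/((28 + (-1111)² - 1*(-1111)) - 3429740) = 4638275/((28 + 1234321 + 1111) - 3429740) = 4638275/(1235460 - 3429740) = 4638275/(-2194280) = 4638275*(-1/2194280) = -927655/438856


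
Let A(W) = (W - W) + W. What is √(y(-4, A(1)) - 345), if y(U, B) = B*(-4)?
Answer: I*√349 ≈ 18.682*I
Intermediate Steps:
A(W) = W (A(W) = 0 + W = W)
y(U, B) = -4*B
√(y(-4, A(1)) - 345) = √(-4*1 - 345) = √(-4 - 345) = √(-349) = I*√349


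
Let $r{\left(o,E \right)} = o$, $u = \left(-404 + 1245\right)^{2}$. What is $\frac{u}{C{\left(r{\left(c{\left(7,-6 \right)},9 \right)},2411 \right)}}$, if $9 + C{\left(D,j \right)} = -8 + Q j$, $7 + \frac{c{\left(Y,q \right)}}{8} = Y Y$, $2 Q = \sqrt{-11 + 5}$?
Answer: $- \frac{24047554}{17439341} - \frac{1705254491 i \sqrt{6}}{17439341} \approx -1.3789 - 239.52 i$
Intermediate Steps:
$Q = \frac{i \sqrt{6}}{2}$ ($Q = \frac{\sqrt{-11 + 5}}{2} = \frac{\sqrt{-6}}{2} = \frac{i \sqrt{6}}{2} \approx 1.2247 i$)
$c{\left(Y,q \right)} = -56 + 8 Y^{2}$ ($c{\left(Y,q \right)} = -56 + 8 Y Y = -56 + 8 Y^{2}$)
$u = 707281$ ($u = 841^{2} = 707281$)
$C{\left(D,j \right)} = -17 + \frac{i j \sqrt{6}}{2}$ ($C{\left(D,j \right)} = -9 + \left(-8 + \frac{i \sqrt{6}}{2} j\right) = -9 + \left(-8 + \frac{i j \sqrt{6}}{2}\right) = -17 + \frac{i j \sqrt{6}}{2}$)
$\frac{u}{C{\left(r{\left(c{\left(7,-6 \right)},9 \right)},2411 \right)}} = \frac{707281}{-17 + \frac{1}{2} i 2411 \sqrt{6}} = \frac{707281}{-17 + \frac{2411 i \sqrt{6}}{2}}$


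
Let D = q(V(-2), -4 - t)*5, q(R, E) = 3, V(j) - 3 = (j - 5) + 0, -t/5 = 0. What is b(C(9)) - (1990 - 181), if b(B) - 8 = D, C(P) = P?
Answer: -1786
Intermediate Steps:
t = 0 (t = -5*0 = 0)
V(j) = -2 + j (V(j) = 3 + ((j - 5) + 0) = 3 + ((-5 + j) + 0) = 3 + (-5 + j) = -2 + j)
D = 15 (D = 3*5 = 15)
b(B) = 23 (b(B) = 8 + 15 = 23)
b(C(9)) - (1990 - 181) = 23 - (1990 - 181) = 23 - 1*1809 = 23 - 1809 = -1786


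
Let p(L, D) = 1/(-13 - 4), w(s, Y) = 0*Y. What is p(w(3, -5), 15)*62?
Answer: -62/17 ≈ -3.6471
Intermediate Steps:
w(s, Y) = 0
p(L, D) = -1/17 (p(L, D) = 1/(-17) = -1/17)
p(w(3, -5), 15)*62 = -1/17*62 = -62/17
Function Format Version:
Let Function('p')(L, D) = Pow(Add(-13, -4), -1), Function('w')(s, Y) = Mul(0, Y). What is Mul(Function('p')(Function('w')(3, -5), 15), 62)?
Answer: Rational(-62, 17) ≈ -3.6471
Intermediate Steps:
Function('w')(s, Y) = 0
Function('p')(L, D) = Rational(-1, 17) (Function('p')(L, D) = Pow(-17, -1) = Rational(-1, 17))
Mul(Function('p')(Function('w')(3, -5), 15), 62) = Mul(Rational(-1, 17), 62) = Rational(-62, 17)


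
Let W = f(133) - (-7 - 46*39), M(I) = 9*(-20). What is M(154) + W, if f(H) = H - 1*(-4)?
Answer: 1758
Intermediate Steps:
f(H) = 4 + H (f(H) = H + 4 = 4 + H)
M(I) = -180
W = 1938 (W = (4 + 133) - (-7 - 46*39) = 137 - (-7 - 1794) = 137 - 1*(-1801) = 137 + 1801 = 1938)
M(154) + W = -180 + 1938 = 1758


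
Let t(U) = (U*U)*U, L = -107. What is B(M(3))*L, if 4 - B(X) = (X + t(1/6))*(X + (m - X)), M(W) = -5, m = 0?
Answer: -428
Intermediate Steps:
t(U) = U³ (t(U) = U²*U = U³)
B(X) = 4 (B(X) = 4 - (X + (1/6)³)*(X + (0 - X)) = 4 - (X + (⅙)³)*(X - X) = 4 - (X + 1/216)*0 = 4 - (1/216 + X)*0 = 4 - 1*0 = 4 + 0 = 4)
B(M(3))*L = 4*(-107) = -428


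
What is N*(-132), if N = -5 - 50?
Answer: 7260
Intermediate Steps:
N = -55
N*(-132) = -55*(-132) = 7260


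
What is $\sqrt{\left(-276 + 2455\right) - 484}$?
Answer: $\sqrt{1695} \approx 41.17$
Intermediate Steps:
$\sqrt{\left(-276 + 2455\right) - 484} = \sqrt{2179 - 484} = \sqrt{1695}$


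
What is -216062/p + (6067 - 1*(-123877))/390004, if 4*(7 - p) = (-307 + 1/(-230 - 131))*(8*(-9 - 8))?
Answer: 7727250337132/367152203125 ≈ 21.046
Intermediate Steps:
p = -3765625/361 (p = 7 - (-307 + 1/(-230 - 131))*8*(-9 - 8)/4 = 7 - (-307 + 1/(-361))*8*(-17)/4 = 7 - (-307 - 1/361)*(-136)/4 = 7 - (-27707)*(-136)/361 = 7 - ¼*15072608/361 = 7 - 3768152/361 = -3765625/361 ≈ -10431.)
-216062/p + (6067 - 1*(-123877))/390004 = -216062/(-3765625/361) + (6067 - 1*(-123877))/390004 = -216062*(-361/3765625) + (6067 + 123877)*(1/390004) = 77998382/3765625 + 129944*(1/390004) = 77998382/3765625 + 32486/97501 = 7727250337132/367152203125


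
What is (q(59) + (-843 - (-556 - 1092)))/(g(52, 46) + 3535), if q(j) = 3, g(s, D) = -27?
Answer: 202/877 ≈ 0.23033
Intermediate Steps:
(q(59) + (-843 - (-556 - 1092)))/(g(52, 46) + 3535) = (3 + (-843 - (-556 - 1092)))/(-27 + 3535) = (3 + (-843 - 1*(-1648)))/3508 = (3 + (-843 + 1648))*(1/3508) = (3 + 805)*(1/3508) = 808*(1/3508) = 202/877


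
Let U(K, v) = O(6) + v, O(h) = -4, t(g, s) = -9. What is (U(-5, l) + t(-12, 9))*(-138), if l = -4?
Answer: 2346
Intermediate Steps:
U(K, v) = -4 + v
(U(-5, l) + t(-12, 9))*(-138) = ((-4 - 4) - 9)*(-138) = (-8 - 9)*(-138) = -17*(-138) = 2346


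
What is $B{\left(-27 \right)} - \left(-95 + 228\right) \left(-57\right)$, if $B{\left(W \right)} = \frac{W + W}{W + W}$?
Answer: $7582$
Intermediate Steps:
$B{\left(W \right)} = 1$ ($B{\left(W \right)} = \frac{2 W}{2 W} = 2 W \frac{1}{2 W} = 1$)
$B{\left(-27 \right)} - \left(-95 + 228\right) \left(-57\right) = 1 - \left(-95 + 228\right) \left(-57\right) = 1 - 133 \left(-57\right) = 1 - -7581 = 1 + 7581 = 7582$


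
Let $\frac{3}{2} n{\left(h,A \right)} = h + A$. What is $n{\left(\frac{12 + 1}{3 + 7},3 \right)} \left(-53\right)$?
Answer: $- \frac{2279}{15} \approx -151.93$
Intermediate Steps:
$n{\left(h,A \right)} = \frac{2 A}{3} + \frac{2 h}{3}$ ($n{\left(h,A \right)} = \frac{2 \left(h + A\right)}{3} = \frac{2 \left(A + h\right)}{3} = \frac{2 A}{3} + \frac{2 h}{3}$)
$n{\left(\frac{12 + 1}{3 + 7},3 \right)} \left(-53\right) = \left(\frac{2}{3} \cdot 3 + \frac{2 \frac{12 + 1}{3 + 7}}{3}\right) \left(-53\right) = \left(2 + \frac{2 \cdot \frac{13}{10}}{3}\right) \left(-53\right) = \left(2 + \frac{2 \cdot 13 \cdot \frac{1}{10}}{3}\right) \left(-53\right) = \left(2 + \frac{2}{3} \cdot \frac{13}{10}\right) \left(-53\right) = \left(2 + \frac{13}{15}\right) \left(-53\right) = \frac{43}{15} \left(-53\right) = - \frac{2279}{15}$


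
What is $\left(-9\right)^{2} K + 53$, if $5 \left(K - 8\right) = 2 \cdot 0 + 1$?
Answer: $\frac{3586}{5} \approx 717.2$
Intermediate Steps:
$K = \frac{41}{5}$ ($K = 8 + \frac{2 \cdot 0 + 1}{5} = 8 + \frac{0 + 1}{5} = 8 + \frac{1}{5} \cdot 1 = 8 + \frac{1}{5} = \frac{41}{5} \approx 8.2$)
$\left(-9\right)^{2} K + 53 = \left(-9\right)^{2} \cdot \frac{41}{5} + 53 = 81 \cdot \frac{41}{5} + 53 = \frac{3321}{5} + 53 = \frac{3586}{5}$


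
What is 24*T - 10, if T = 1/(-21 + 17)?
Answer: -16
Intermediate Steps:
T = -¼ (T = 1/(-4) = -¼ ≈ -0.25000)
24*T - 10 = 24*(-¼) - 10 = -6 - 10 = -16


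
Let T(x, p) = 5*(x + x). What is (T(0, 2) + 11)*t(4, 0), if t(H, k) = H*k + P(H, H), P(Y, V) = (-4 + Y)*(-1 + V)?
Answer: 0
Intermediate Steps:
P(Y, V) = (-1 + V)*(-4 + Y)
T(x, p) = 10*x (T(x, p) = 5*(2*x) = 10*x)
t(H, k) = 4 + H² - 5*H + H*k (t(H, k) = H*k + (4 - H - 4*H + H*H) = H*k + (4 - H - 4*H + H²) = H*k + (4 + H² - 5*H) = 4 + H² - 5*H + H*k)
(T(0, 2) + 11)*t(4, 0) = (10*0 + 11)*(4 + 4² - 5*4 + 4*0) = (0 + 11)*(4 + 16 - 20 + 0) = 11*0 = 0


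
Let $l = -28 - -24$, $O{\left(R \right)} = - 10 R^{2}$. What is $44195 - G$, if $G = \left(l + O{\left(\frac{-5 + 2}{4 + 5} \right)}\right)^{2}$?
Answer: $\frac{3577679}{81} \approx 44169.0$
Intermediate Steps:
$l = -4$ ($l = -28 + 24 = -4$)
$G = \frac{2116}{81}$ ($G = \left(-4 - 10 \left(\frac{-5 + 2}{4 + 5}\right)^{2}\right)^{2} = \left(-4 - 10 \left(- \frac{3}{9}\right)^{2}\right)^{2} = \left(-4 - 10 \left(\left(-3\right) \frac{1}{9}\right)^{2}\right)^{2} = \left(-4 - 10 \left(- \frac{1}{3}\right)^{2}\right)^{2} = \left(-4 - \frac{10}{9}\right)^{2} = \left(- \frac{46}{9}\right)^{2} = \frac{2116}{81} \approx 26.123$)
$44195 - G = 44195 - \frac{2116}{81} = \frac{3577679}{81}$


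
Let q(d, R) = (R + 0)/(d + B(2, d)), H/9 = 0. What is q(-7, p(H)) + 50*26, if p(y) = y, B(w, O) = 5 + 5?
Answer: 1300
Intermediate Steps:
H = 0 (H = 9*0 = 0)
B(w, O) = 10
q(d, R) = R/(10 + d) (q(d, R) = (R + 0)/(d + 10) = R/(10 + d))
q(-7, p(H)) + 50*26 = 0/(10 - 7) + 50*26 = 0/3 + 1300 = 0*(⅓) + 1300 = 0 + 1300 = 1300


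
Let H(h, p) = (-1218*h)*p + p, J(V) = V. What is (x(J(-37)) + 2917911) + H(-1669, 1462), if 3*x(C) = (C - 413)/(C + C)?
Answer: 110072572024/37 ≈ 2.9749e+9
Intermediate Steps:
H(h, p) = p - 1218*h*p (H(h, p) = -1218*h*p + p = p - 1218*h*p)
x(C) = (-413 + C)/(6*C) (x(C) = ((C - 413)/(C + C))/3 = ((-413 + C)/((2*C)))/3 = ((-413 + C)*(1/(2*C)))/3 = ((-413 + C)/(2*C))/3 = (-413 + C)/(6*C))
(x(J(-37)) + 2917911) + H(-1669, 1462) = ((1/6)*(-413 - 37)/(-37) + 2917911) + 1462*(1 - 1218*(-1669)) = ((1/6)*(-1/37)*(-450) + 2917911) + 1462*(1 + 2032842) = (75/37 + 2917911) + 1462*2032843 = 107962782/37 + 2972016466 = 110072572024/37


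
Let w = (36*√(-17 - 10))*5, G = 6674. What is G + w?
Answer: 6674 + 540*I*√3 ≈ 6674.0 + 935.31*I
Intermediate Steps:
w = 540*I*√3 (w = (36*√(-27))*5 = (36*(3*I*√3))*5 = (108*I*√3)*5 = 540*I*√3 ≈ 935.31*I)
G + w = 6674 + 540*I*√3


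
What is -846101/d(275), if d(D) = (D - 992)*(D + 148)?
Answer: 846101/303291 ≈ 2.7897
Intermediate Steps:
d(D) = (-992 + D)*(148 + D)
-846101/d(275) = -846101/(-146816 + 275² - 844*275) = -846101/(-146816 + 75625 - 232100) = -846101/(-303291) = -846101*(-1/303291) = 846101/303291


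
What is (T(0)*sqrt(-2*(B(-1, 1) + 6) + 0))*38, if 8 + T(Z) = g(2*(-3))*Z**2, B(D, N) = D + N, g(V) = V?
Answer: -608*I*sqrt(3) ≈ -1053.1*I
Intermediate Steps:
T(Z) = -8 - 6*Z**2 (T(Z) = -8 + (2*(-3))*Z**2 = -8 - 6*Z**2)
(T(0)*sqrt(-2*(B(-1, 1) + 6) + 0))*38 = ((-8 - 6*0**2)*sqrt(-2*((-1 + 1) + 6) + 0))*38 = ((-8 - 6*0)*sqrt(-2*(0 + 6) + 0))*38 = ((-8 + 0)*sqrt(-2*6 + 0))*38 = -8*sqrt(-12 + 0)*38 = -16*I*sqrt(3)*38 = -608*I*sqrt(3)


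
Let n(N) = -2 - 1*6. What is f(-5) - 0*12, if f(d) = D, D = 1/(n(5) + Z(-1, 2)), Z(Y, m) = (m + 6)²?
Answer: 1/56 ≈ 0.017857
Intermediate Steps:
Z(Y, m) = (6 + m)²
n(N) = -8 (n(N) = -2 - 6 = -8)
D = 1/56 (D = 1/(-8 + (6 + 2)²) = 1/(-8 + 8²) = 1/(-8 + 64) = 1/56 ≈ 0.017857)
f(d) = 1/56
f(-5) - 0*12 = 1/56 - 0*12 = 1/56 - 87*0 = 1/56 + 0 = 1/56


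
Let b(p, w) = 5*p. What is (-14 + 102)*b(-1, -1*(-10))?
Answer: -440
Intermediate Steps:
(-14 + 102)*b(-1, -1*(-10)) = (-14 + 102)*(5*(-1)) = 88*(-5) = -440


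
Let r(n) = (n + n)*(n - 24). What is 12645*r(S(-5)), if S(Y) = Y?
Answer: 3667050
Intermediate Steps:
r(n) = 2*n*(-24 + n) (r(n) = (2*n)*(-24 + n) = 2*n*(-24 + n))
12645*r(S(-5)) = 12645*(2*(-5)*(-24 - 5)) = 12645*(2*(-5)*(-29)) = 12645*290 = 3667050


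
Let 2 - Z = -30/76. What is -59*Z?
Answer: -5369/38 ≈ -141.29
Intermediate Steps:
Z = 91/38 (Z = 2 - (-30)/76 = 2 - 1*(-15/38) = 2 + 15/38 = 91/38 ≈ 2.3947)
-59*Z = -59*91/38 = -5369/38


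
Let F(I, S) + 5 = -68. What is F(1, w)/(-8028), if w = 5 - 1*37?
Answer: 73/8028 ≈ 0.0090932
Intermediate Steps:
w = -32 (w = 5 - 37 = -32)
F(I, S) = -73 (F(I, S) = -5 - 68 = -73)
F(1, w)/(-8028) = -73/(-8028) = -73*(-1/8028) = 73/8028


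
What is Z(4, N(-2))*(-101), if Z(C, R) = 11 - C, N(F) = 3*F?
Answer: -707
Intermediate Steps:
Z(4, N(-2))*(-101) = (11 - 1*4)*(-101) = (11 - 4)*(-101) = 7*(-101) = -707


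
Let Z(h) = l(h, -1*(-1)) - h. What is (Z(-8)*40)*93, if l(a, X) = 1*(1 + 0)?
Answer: 33480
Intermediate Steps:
l(a, X) = 1 (l(a, X) = 1*1 = 1)
Z(h) = 1 - h
(Z(-8)*40)*93 = ((1 - 1*(-8))*40)*93 = ((1 + 8)*40)*93 = (9*40)*93 = 360*93 = 33480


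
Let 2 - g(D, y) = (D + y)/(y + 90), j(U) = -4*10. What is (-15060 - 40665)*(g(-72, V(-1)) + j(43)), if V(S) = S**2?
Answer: 188740575/91 ≈ 2.0741e+6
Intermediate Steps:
j(U) = -40
g(D, y) = 2 - (D + y)/(90 + y) (g(D, y) = 2 - (D + y)/(y + 90) = 2 - (D + y)/(90 + y))
(-15060 - 40665)*(g(-72, V(-1)) + j(43)) = (-15060 - 40665)*((180 + (-1)**2 - 1*(-72))/(90 + (-1)**2) - 40) = -55725*((180 + 1 + 72)/(90 + 1) - 40) = -55725*(253/91 - 40) = -55725*(-3387/91) = 188740575/91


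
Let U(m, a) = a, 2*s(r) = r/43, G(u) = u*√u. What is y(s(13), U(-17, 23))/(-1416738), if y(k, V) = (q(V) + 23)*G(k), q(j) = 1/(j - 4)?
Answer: -949*√1118/33180948452 ≈ -9.5631e-7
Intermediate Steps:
G(u) = u^(3/2)
s(r) = r/86 (s(r) = (r/43)/2 = r/86)
q(j) = 1/(-4 + j)
y(k, V) = k^(3/2)*(23 + 1/(-4 + V)) (y(k, V) = (1/(-4 + V) + 23)*k^(3/2) = (23 + 1/(-4 + V))*k^(3/2) = k^(3/2)*(23 + 1/(-4 + V)))
y(s(13), U(-17, 23))/(-1416738) = (((1/86)*13)^(3/2)*(-91 + 23*23)/(-4 + 23))/(-1416738) = ((13/86)^(3/2)*(-91 + 529)/19)*(-1/1416738) = ((13*√1118/7396)*(1/19)*438)*(-1/1416738) = (2847*√1118/70262)*(-1/1416738) = -949*√1118/33180948452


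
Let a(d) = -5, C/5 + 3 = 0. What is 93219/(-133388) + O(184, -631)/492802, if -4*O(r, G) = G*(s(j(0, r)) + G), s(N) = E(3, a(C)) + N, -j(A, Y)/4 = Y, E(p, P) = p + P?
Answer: -74744948771/65733873176 ≈ -1.1371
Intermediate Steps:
C = -15 (C = -15 + 5*0 = -15 + 0 = -15)
E(p, P) = P + p
j(A, Y) = -4*Y
s(N) = -2 + N (s(N) = (-5 + 3) + N = -2 + N)
O(r, G) = -G*(-2 + G - 4*r)/4 (O(r, G) = -G*((-2 - 4*r) + G)/4 = -G*(-2 + G - 4*r)/4)
93219/(-133388) + O(184, -631)/492802 = 93219/(-133388) + ((1/4)*(-631)*(2 - 1*(-631) + 4*184))/492802 = 93219*(-1/133388) + ((1/4)*(-631)*(2 + 631 + 736))*(1/492802) = -93219/133388 + ((1/4)*(-631)*1369)*(1/492802) = -93219/133388 - 863839/4*1/492802 = -93219/133388 - 863839/1971208 = -74744948771/65733873176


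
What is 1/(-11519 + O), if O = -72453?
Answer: -1/83972 ≈ -1.1909e-5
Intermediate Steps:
1/(-11519 + O) = 1/(-11519 - 72453) = 1/(-83972) = -1/83972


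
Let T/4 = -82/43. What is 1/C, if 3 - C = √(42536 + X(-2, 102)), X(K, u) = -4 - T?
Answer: -129/1828817 - 2*√19663943/1828817 ≈ -0.0049200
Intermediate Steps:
T = -328/43 (T = 4*(-82/43) = -328/43 ≈ -7.6279)
X(K, u) = 156/43 (X(K, u) = -4 - 1*(-328/43) = -4 + 328/43 = 156/43)
C = 3 - 2*√19663943/43 (C = 3 - √(42536 + 156/43) = 3 - √(1829204/43) = 3 - 2*√19663943/43 ≈ -203.25)
1/C = 1/(3 - 2*√19663943/43)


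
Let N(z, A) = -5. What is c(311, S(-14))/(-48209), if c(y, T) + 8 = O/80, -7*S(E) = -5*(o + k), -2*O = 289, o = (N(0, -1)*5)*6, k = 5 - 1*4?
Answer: 1569/7713440 ≈ 0.00020341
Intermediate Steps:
k = 1 (k = 5 - 4 = 1)
o = -150 (o = -5*5*6 = -25*6 = -150)
O = -289/2 (O = -½*289 = -289/2 ≈ -144.50)
S(E) = -745/7 (S(E) = -(-5)*(-150 + 1)/7 = -(-5)*(-149)/7 = -⅐*745 = -745/7)
c(y, T) = -1569/160 (c(y, T) = -8 - 289/2/80 = -8 - 289/2*1/80 = -8 - 289/160 = -1569/160)
c(311, S(-14))/(-48209) = -1569/160/(-48209) = -1569/160*(-1/48209) = 1569/7713440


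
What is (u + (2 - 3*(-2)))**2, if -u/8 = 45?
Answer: 123904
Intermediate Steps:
u = -360 (u = -8*45 = -360)
(u + (2 - 3*(-2)))**2 = (-360 + (2 - 3*(-2)))**2 = (-360 + (2 + 6))**2 = (-360 + 8)**2 = (-352)**2 = 123904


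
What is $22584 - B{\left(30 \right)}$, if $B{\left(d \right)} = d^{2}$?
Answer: $21684$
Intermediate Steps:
$22584 - B{\left(30 \right)} = 22584 - 30^{2} = 22584 - 900 = 21684$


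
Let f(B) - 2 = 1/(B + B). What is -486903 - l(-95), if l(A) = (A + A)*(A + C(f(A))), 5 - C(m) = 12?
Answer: -506283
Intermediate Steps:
f(B) = 2 + 1/(2*B) (f(B) = 2 + 1/(B + B) = 2 + 1/(2*B))
C(m) = -7 (C(m) = 5 - 1*12 = 5 - 12 = -7)
l(A) = 2*A*(-7 + A) (l(A) = (A + A)*(A - 7) = (2*A)*(-7 + A) = 2*A*(-7 + A))
-486903 - l(-95) = -486903 - 2*(-95)*(-7 - 95) = -486903 - 2*(-95)*(-102) = -486903 - 1*19380 = -486903 - 19380 = -506283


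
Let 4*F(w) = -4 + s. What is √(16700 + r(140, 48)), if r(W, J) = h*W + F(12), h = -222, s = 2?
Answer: I*√57522/2 ≈ 119.92*I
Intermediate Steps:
F(w) = -½ (F(w) = (-4 + 2)/4 = (¼)*(-2) = -½)
r(W, J) = -½ - 222*W (r(W, J) = -222*W - ½ = -½ - 222*W)
√(16700 + r(140, 48)) = √(16700 + (-½ - 222*140)) = √(16700 + (-½ - 31080)) = √(16700 - 62161/2) = √(-28761/2) = I*√57522/2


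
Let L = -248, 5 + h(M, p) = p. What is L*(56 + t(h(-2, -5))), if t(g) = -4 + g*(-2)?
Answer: -17856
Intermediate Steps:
h(M, p) = -5 + p
t(g) = -4 - 2*g
L*(56 + t(h(-2, -5))) = -248*(56 + (-4 - 2*(-5 - 5))) = -248*(56 + (-4 - 2*(-10))) = -248*(56 + (-4 + 20)) = -248*(56 + 16) = -248*72 = -17856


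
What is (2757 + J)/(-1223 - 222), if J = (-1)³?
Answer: -2756/1445 ≈ -1.9073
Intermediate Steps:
J = -1
(2757 + J)/(-1223 - 222) = (2757 - 1)/(-1223 - 222) = 2756/(-1445) = 2756*(-1/1445) = -2756/1445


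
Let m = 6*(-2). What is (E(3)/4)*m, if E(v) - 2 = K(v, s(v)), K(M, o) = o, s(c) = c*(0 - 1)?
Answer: 3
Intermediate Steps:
s(c) = -c (s(c) = c*(-1) = -c)
m = -12
E(v) = 2 - v
(E(3)/4)*m = ((2 - 1*3)/4)*(-12) = ((2 - 3)/4)*(-12) = ((¼)*(-1))*(-12) = -¼*(-12) = 3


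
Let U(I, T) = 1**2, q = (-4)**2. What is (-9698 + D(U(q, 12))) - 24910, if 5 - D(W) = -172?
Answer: -34431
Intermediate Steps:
q = 16
U(I, T) = 1
D(W) = 177 (D(W) = 5 - 1*(-172) = 5 + 172 = 177)
(-9698 + D(U(q, 12))) - 24910 = (-9698 + 177) - 24910 = -9521 - 24910 = -34431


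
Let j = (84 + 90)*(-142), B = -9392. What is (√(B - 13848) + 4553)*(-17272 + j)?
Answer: -191134940 - 83960*I*√5810 ≈ -1.9113e+8 - 6.3997e+6*I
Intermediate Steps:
j = -24708 (j = 174*(-142) = -24708)
(√(B - 13848) + 4553)*(-17272 + j) = (√(-9392 - 13848) + 4553)*(-17272 - 24708) = (√(-23240) + 4553)*(-41980) = (2*I*√5810 + 4553)*(-41980) = (4553 + 2*I*√5810)*(-41980) = -191134940 - 83960*I*√5810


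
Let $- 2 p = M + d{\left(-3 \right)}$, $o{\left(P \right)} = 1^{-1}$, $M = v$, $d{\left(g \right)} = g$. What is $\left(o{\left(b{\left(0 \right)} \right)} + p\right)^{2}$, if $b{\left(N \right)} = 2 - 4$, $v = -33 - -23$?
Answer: $\frac{225}{4} \approx 56.25$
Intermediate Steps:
$v = -10$ ($v = -33 + 23 = -10$)
$M = -10$
$b{\left(N \right)} = -2$
$o{\left(P \right)} = 1$
$p = \frac{13}{2}$ ($p = - \frac{-10 - 3}{2} = \left(- \frac{1}{2}\right) \left(-13\right) = \frac{13}{2} \approx 6.5$)
$\left(o{\left(b{\left(0 \right)} \right)} + p\right)^{2} = \left(1 + \frac{13}{2}\right)^{2} = \left(\frac{15}{2}\right)^{2} = \frac{225}{4}$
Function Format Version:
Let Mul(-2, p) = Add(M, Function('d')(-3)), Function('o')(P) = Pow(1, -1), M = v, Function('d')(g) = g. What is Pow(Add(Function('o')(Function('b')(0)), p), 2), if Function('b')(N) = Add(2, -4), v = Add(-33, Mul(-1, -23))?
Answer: Rational(225, 4) ≈ 56.250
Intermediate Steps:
v = -10 (v = Add(-33, 23) = -10)
M = -10
Function('b')(N) = -2
Function('o')(P) = 1
p = Rational(13, 2) (p = Mul(Rational(-1, 2), Add(-10, -3)) = Mul(Rational(-1, 2), -13) = Rational(13, 2) ≈ 6.5000)
Pow(Add(Function('o')(Function('b')(0)), p), 2) = Pow(Add(1, Rational(13, 2)), 2) = Pow(Rational(15, 2), 2) = Rational(225, 4)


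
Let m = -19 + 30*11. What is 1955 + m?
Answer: 2266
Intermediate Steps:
m = 311 (m = -19 + 330 = 311)
1955 + m = 1955 + 311 = 2266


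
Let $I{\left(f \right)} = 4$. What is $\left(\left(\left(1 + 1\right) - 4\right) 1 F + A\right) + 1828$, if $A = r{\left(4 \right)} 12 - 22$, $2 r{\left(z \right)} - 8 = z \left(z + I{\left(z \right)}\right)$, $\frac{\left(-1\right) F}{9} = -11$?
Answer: $1848$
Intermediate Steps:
$F = 99$ ($F = \left(-9\right) \left(-11\right) = 99$)
$r{\left(z \right)} = 4 + \frac{z \left(4 + z\right)}{2}$ ($r{\left(z \right)} = 4 + \frac{z \left(z + 4\right)}{2} = 4 + \frac{z \left(4 + z\right)}{2}$)
$A = 218$ ($A = \left(4 + \frac{4^{2}}{2} + 2 \cdot 4\right) 12 - 22 = \left(4 + \frac{1}{2} \cdot 16 + 8\right) 12 - 22 = \left(4 + 8 + 8\right) 12 - 22 = 20 \cdot 12 - 22 = 240 - 22 = 218$)
$\left(\left(\left(1 + 1\right) - 4\right) 1 F + A\right) + 1828 = \left(\left(\left(1 + 1\right) - 4\right) 1 \cdot 99 + 218\right) + 1828 = \left(\left(2 - 4\right) 1 \cdot 99 + 218\right) + 1828 = \left(\left(-2\right) 1 \cdot 99 + 218\right) + 1828 = \left(\left(-2\right) 99 + 218\right) + 1828 = \left(-198 + 218\right) + 1828 = 20 + 1828 = 1848$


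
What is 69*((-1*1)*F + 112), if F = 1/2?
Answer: 15387/2 ≈ 7693.5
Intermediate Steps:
F = ½ ≈ 0.50000
69*((-1*1)*F + 112) = 69*(-1*1*(½) + 112) = 69*(-1*½ + 112) = 69*(-½ + 112) = 69*(223/2) = 15387/2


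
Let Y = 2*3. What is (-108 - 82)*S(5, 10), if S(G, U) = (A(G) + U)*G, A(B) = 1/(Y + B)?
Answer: -105450/11 ≈ -9586.4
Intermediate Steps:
Y = 6
A(B) = 1/(6 + B)
S(G, U) = G*(U + 1/(6 + G)) (S(G, U) = (1/(6 + G) + U)*G = (U + 1/(6 + G))*G = G*(U + 1/(6 + G)))
(-108 - 82)*S(5, 10) = (-108 - 82)*(5*(1 + 10*(6 + 5))/(6 + 5)) = -950*(1 + 10*11)/11 = -950*(1 + 110)/11 = -950*111/11 = -190*555/11 = -105450/11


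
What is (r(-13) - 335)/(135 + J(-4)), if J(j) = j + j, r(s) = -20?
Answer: -355/127 ≈ -2.7953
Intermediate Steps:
J(j) = 2*j
(r(-13) - 335)/(135 + J(-4)) = (-20 - 335)/(135 + 2*(-4)) = -355/(135 - 8) = -355/127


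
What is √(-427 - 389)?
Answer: 4*I*√51 ≈ 28.566*I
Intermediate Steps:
√(-427 - 389) = √(-816) = 4*I*√51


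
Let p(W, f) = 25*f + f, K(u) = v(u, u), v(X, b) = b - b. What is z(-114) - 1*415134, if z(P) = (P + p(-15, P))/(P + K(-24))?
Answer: -415107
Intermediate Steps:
v(X, b) = 0
K(u) = 0
p(W, f) = 26*f
z(P) = 27 (z(P) = (P + 26*P)/(P + 0) = (27*P)/P = 27)
z(-114) - 1*415134 = 27 - 1*415134 = 27 - 415134 = -415107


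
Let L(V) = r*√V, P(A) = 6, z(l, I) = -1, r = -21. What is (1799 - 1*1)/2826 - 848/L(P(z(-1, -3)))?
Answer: 899/1413 + 424*√6/63 ≈ 17.122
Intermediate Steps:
L(V) = -21*√V
(1799 - 1*1)/2826 - 848/L(P(z(-1, -3))) = (1799 - 1*1)/2826 - 848*(-√6/126) = (1799 - 1)*(1/2826) - (-424)*√6/63 = 1798*(1/2826) + 424*√6/63 = 899/1413 + 424*√6/63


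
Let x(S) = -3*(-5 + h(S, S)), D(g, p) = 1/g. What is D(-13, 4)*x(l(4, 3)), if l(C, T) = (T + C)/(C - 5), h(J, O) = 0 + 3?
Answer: -6/13 ≈ -0.46154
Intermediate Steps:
h(J, O) = 3
l(C, T) = (C + T)/(-5 + C)
x(S) = 6 (x(S) = -3*(-5 + 3) = -3*(-2) = 6)
D(-13, 4)*x(l(4, 3)) = 6/(-13) = -1/13*6 = -6/13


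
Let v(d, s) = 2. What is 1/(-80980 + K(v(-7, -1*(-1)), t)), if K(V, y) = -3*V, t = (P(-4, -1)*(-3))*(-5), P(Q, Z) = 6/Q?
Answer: -1/80986 ≈ -1.2348e-5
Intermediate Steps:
t = -45/2 (t = ((6/(-4))*(-3))*(-5) = ((6*(-¼))*(-3))*(-5) = -3/2*(-3)*(-5) = (9/2)*(-5) = -45/2 ≈ -22.500)
1/(-80980 + K(v(-7, -1*(-1)), t)) = 1/(-80980 - 3*2) = 1/(-80980 - 6) = 1/(-80986) = -1/80986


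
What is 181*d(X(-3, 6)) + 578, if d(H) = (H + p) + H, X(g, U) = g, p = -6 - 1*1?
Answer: -1775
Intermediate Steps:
p = -7 (p = -6 - 1 = -7)
d(H) = -7 + 2*H (d(H) = (H - 7) + H = (-7 + H) + H = -7 + 2*H)
181*d(X(-3, 6)) + 578 = 181*(-7 + 2*(-3)) + 578 = 181*(-7 - 6) + 578 = 181*(-13) + 578 = -2353 + 578 = -1775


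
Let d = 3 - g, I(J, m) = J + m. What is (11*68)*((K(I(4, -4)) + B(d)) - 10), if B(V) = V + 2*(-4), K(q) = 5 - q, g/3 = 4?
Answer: -16456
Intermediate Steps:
g = 12 (g = 3*4 = 12)
d = -9 (d = 3 - 1*12 = 3 - 12 = -9)
B(V) = -8 + V (B(V) = V - 8 = -8 + V)
(11*68)*((K(I(4, -4)) + B(d)) - 10) = (11*68)*(((5 - (4 - 4)) + (-8 - 9)) - 10) = 748*(((5 - 1*0) - 17) - 10) = 748*(((5 + 0) - 17) - 10) = 748*((5 - 17) - 10) = 748*(-12 - 10) = 748*(-22) = -16456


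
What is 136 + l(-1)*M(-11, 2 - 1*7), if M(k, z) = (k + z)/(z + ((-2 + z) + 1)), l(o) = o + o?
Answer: 1464/11 ≈ 133.09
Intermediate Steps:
l(o) = 2*o
M(k, z) = (k + z)/(-1 + 2*z) (M(k, z) = (k + z)/(z + (-1 + z)) = (k + z)/(-1 + 2*z))
136 + l(-1)*M(-11, 2 - 1*7) = 136 + (2*(-1))*((-11 + (2 - 1*7))/(-1 + 2*(2 - 1*7))) = 136 - 2*(-11 + (2 - 7))/(-1 + 2*(2 - 7)) = 136 - 2*(-11 - 5)/(-1 + 2*(-5)) = 136 - 2*(-16)/(-1 - 10) = 136 - 2*(-16)/(-11) = 136 - (-2)*(-16)/11 = 136 - 2*16/11 = 136 - 32/11 = 1464/11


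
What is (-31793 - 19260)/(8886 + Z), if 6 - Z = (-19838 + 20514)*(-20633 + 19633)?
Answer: -51053/684892 ≈ -0.074542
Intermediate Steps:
Z = 676006 (Z = 6 - (-19838 + 20514)*(-20633 + 19633) = 6 - 676*(-1000) = 6 - 1*(-676000) = 6 + 676000 = 676006)
(-31793 - 19260)/(8886 + Z) = (-31793 - 19260)/(8886 + 676006) = -51053/684892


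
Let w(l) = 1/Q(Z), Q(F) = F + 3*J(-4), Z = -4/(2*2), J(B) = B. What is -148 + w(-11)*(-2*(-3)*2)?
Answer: -1936/13 ≈ -148.92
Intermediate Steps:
Z = -1 (Z = -4/4 = -4*¼ = -1)
Q(F) = -12 + F (Q(F) = F + 3*(-4) = F - 12 = -12 + F)
w(l) = -1/13 (w(l) = 1/(-12 - 1) = 1/(-13) = -1/13)
-148 + w(-11)*(-2*(-3)*2) = -148 - (-2*(-3))*2/13 = -148 - 6*2/13 = -148 - 1/13*12 = -148 - 12/13 = -1936/13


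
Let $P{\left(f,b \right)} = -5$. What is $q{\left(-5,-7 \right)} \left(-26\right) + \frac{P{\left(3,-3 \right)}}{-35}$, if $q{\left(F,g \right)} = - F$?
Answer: $- \frac{909}{7} \approx -129.86$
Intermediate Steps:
$q{\left(-5,-7 \right)} \left(-26\right) + \frac{P{\left(3,-3 \right)}}{-35} = \left(-1\right) \left(-5\right) \left(-26\right) - \frac{5}{-35} = 5 \left(-26\right) - - \frac{1}{7} = -130 + \frac{1}{7} = - \frac{909}{7}$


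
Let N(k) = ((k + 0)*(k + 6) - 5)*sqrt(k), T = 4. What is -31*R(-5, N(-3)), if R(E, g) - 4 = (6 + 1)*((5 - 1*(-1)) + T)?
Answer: -2294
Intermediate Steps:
N(k) = sqrt(k)*(-5 + k*(6 + k)) (N(k) = (k*(6 + k) - 5)*sqrt(k) = (-5 + k*(6 + k))*sqrt(k) = sqrt(k)*(-5 + k*(6 + k)))
R(E, g) = 74 (R(E, g) = 4 + (6 + 1)*((5 - 1*(-1)) + 4) = 4 + 7*((5 + 1) + 4) = 4 + 7*(6 + 4) = 4 + 7*10 = 4 + 70 = 74)
-31*R(-5, N(-3)) = -31*74 = -2294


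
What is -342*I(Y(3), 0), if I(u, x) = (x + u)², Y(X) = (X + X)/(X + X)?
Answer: -342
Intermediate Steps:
Y(X) = 1 (Y(X) = (2*X)/((2*X)) = (2*X)*(1/(2*X)) = 1)
I(u, x) = (u + x)²
-342*I(Y(3), 0) = -342*(1 + 0)² = -342*1² = -342*1 = -342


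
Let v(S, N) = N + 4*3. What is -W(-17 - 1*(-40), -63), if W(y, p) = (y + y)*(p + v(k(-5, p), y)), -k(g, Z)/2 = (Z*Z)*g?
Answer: 1288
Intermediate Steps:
k(g, Z) = -2*g*Z² (k(g, Z) = -2*Z*Z*g = -2*Z²*g = -2*g*Z²)
v(S, N) = 12 + N (v(S, N) = N + 12 = 12 + N)
W(y, p) = 2*y*(12 + p + y) (W(y, p) = (y + y)*(p + (12 + y)) = (2*y)*(12 + p + y) = 2*y*(12 + p + y))
-W(-17 - 1*(-40), -63) = -2*(-17 - 1*(-40))*(12 - 63 + (-17 - 1*(-40))) = -2*(-17 + 40)*(12 - 63 + (-17 + 40)) = -2*23*(12 - 63 + 23) = -2*23*(-28) = -1*(-1288) = 1288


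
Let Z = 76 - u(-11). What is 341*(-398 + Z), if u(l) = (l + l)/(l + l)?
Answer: -110143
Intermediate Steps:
u(l) = 1 (u(l) = (2*l)/((2*l)) = (2*l)*(1/(2*l)) = 1)
Z = 75 (Z = 76 - 1*1 = 76 - 1 = 75)
341*(-398 + Z) = 341*(-398 + 75) = 341*(-323) = -110143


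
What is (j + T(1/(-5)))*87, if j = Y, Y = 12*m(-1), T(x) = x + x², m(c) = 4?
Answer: 104052/25 ≈ 4162.1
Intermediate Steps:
Y = 48 (Y = 12*4 = 48)
j = 48
(j + T(1/(-5)))*87 = (48 + (1 + 1/(-5))/(-5))*87 = (48 - (1 - ⅕)/5)*87 = (48 - ⅕*⅘)*87 = (48 - 4/25)*87 = (1196/25)*87 = 104052/25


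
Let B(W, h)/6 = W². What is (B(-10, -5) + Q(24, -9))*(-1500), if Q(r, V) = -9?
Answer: -886500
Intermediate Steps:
B(W, h) = 6*W²
(B(-10, -5) + Q(24, -9))*(-1500) = (6*(-10)² - 9)*(-1500) = (6*100 - 9)*(-1500) = (600 - 9)*(-1500) = 591*(-1500) = -886500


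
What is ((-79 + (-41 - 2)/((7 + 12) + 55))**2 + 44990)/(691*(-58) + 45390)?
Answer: 281045561/29088512 ≈ 9.6617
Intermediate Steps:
((-79 + (-41 - 2)/((7 + 12) + 55))**2 + 44990)/(691*(-58) + 45390) = ((-79 - 43/(19 + 55))**2 + 44990)/(-40078 + 45390) = ((-79 - 43/74)**2 + 44990)/5312 = ((-79 - 43*1/74)**2 + 44990)*(1/5312) = ((-79 - 43/74)**2 + 44990)*(1/5312) = ((-5889/74)**2 + 44990)*(1/5312) = (34680321/5476 + 44990)*(1/5312) = (281045561/5476)*(1/5312) = 281045561/29088512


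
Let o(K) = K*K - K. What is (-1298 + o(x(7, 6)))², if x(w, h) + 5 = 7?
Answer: 1679616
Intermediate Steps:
x(w, h) = 2 (x(w, h) = -5 + 7 = 2)
o(K) = K² - K
(-1298 + o(x(7, 6)))² = (-1298 + 2*(-1 + 2))² = (-1298 + 2*1)² = (-1298 + 2)² = (-1296)² = 1679616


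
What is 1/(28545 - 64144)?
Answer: -1/35599 ≈ -2.8091e-5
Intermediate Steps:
1/(28545 - 64144) = 1/(-35599) = -1/35599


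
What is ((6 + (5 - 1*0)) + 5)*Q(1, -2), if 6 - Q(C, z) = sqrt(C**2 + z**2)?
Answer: 96 - 16*sqrt(5) ≈ 60.223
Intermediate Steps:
Q(C, z) = 6 - sqrt(C**2 + z**2)
((6 + (5 - 1*0)) + 5)*Q(1, -2) = ((6 + (5 - 1*0)) + 5)*(6 - sqrt(1**2 + (-2)**2)) = ((6 + (5 + 0)) + 5)*(6 - sqrt(1 + 4)) = ((6 + 5) + 5)*(6 - sqrt(5)) = (11 + 5)*(6 - sqrt(5)) = 16*(6 - sqrt(5)) = 96 - 16*sqrt(5)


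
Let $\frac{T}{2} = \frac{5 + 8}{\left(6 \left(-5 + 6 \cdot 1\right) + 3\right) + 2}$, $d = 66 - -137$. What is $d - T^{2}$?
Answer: $\frac{23887}{121} \approx 197.41$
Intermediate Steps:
$d = 203$ ($d = 66 + 137 = 203$)
$T = \frac{26}{11}$ ($T = 2 \frac{5 + 8}{\left(6 \left(-5 + 6 \cdot 1\right) + 3\right) + 2} = 2 \frac{13}{\left(6 \left(-5 + 6\right) + 3\right) + 2} = 2 \frac{13}{\left(6 \cdot 1 + 3\right) + 2} = 2 \frac{13}{\left(6 + 3\right) + 2} = 2 \frac{13}{9 + 2} = 2 \cdot \frac{13}{11} = \frac{26}{11} \approx 2.3636$)
$d - T^{2} = 203 - \left(\frac{26}{11}\right)^{2} = 203 - \frac{676}{121} = \frac{23887}{121}$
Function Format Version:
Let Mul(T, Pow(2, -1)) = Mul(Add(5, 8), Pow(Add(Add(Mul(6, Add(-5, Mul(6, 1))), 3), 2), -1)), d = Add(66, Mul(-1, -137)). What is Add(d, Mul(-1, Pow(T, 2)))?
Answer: Rational(23887, 121) ≈ 197.41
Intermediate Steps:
d = 203 (d = Add(66, 137) = 203)
T = Rational(26, 11) (T = Mul(2, Mul(Add(5, 8), Pow(Add(Add(Mul(6, Add(-5, Mul(6, 1))), 3), 2), -1))) = Mul(2, Mul(13, Pow(Add(Add(Mul(6, Add(-5, 6)), 3), 2), -1))) = Mul(2, Mul(13, Pow(Add(Add(Mul(6, 1), 3), 2), -1))) = Mul(2, Mul(13, Pow(Add(Add(6, 3), 2), -1))) = Mul(2, Mul(13, Pow(Add(9, 2), -1))) = Mul(2, Mul(13, Pow(11, -1))) = Mul(2, Mul(13, Rational(1, 11))) = Mul(2, Rational(13, 11)) = Rational(26, 11) ≈ 2.3636)
Add(d, Mul(-1, Pow(T, 2))) = Add(203, Mul(-1, Pow(Rational(26, 11), 2))) = Add(203, Mul(-1, Rational(676, 121))) = Add(203, Rational(-676, 121)) = Rational(23887, 121)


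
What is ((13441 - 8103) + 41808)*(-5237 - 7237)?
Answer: -588099204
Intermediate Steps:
((13441 - 8103) + 41808)*(-5237 - 7237) = (5338 + 41808)*(-12474) = 47146*(-12474) = -588099204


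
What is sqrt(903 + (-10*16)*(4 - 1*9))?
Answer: sqrt(1703) ≈ 41.267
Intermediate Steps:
sqrt(903 + (-10*16)*(4 - 1*9)) = sqrt(903 - 160*(4 - 9)) = sqrt(903 - 160*(-5)) = sqrt(903 + 800) = sqrt(1703)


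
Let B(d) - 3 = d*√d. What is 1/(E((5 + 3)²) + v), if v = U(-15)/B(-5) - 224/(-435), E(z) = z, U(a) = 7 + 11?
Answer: 823034355/53458280242 - 8515125*I*√5/53458280242 ≈ 0.015396 - 0.00035617*I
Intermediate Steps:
U(a) = 18
B(d) = 3 + d^(3/2) (B(d) = 3 + d*√d = 3 + d^(3/2))
v = 224/435 + 18/(3 - 5*I*√5) (v = 18/(3 + (-5)^(3/2)) - 224/(-435) = 18/(3 - 5*I*√5) - 224*(-1/435) = 18/(3 - 5*I*√5) + 224/435 = 224/435 + 18/(3 - 5*I*√5) ≈ 0.91793 + 1.5018*I)
1/(E((5 + 3)²) + v) = 1/((5 + 3)² + (26753/29145 + 45*I*√5/67)) = 1/(8² + (26753/29145 + 45*I*√5/67)) = 1/(64 + (26753/29145 + 45*I*√5/67)) = 1/(1892033/29145 + 45*I*√5/67)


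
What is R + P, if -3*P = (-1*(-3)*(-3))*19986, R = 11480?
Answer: 71438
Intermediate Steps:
P = 59958 (P = --1*(-3)*(-3)*19986/3 = -3*(-3)*19986/3 = -(-3)*19986 = -1/3*(-179874) = 59958)
R + P = 11480 + 59958 = 71438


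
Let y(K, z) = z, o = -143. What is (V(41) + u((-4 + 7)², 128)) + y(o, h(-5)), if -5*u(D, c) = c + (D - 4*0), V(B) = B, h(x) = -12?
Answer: 8/5 ≈ 1.6000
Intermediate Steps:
u(D, c) = -D/5 - c/5 (u(D, c) = -(c + (D - 4*0))/5 = -(c + (D + 0))/5 = -(c + D)/5 = -(D + c)/5 = -D/5 - c/5)
(V(41) + u((-4 + 7)², 128)) + y(o, h(-5)) = (41 + (-(-4 + 7)²/5 - ⅕*128)) - 12 = (41 + (-⅕*3² - 128/5)) - 12 = (41 + (-⅕*9 - 128/5)) - 12 = (41 + (-9/5 - 128/5)) - 12 = (41 - 137/5) - 12 = 68/5 - 12 = 8/5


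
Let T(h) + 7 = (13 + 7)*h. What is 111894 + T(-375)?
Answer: 104387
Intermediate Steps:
T(h) = -7 + 20*h (T(h) = -7 + (13 + 7)*h = -7 + 20*h)
111894 + T(-375) = 111894 + (-7 + 20*(-375)) = 111894 + (-7 - 7500) = 111894 - 7507 = 104387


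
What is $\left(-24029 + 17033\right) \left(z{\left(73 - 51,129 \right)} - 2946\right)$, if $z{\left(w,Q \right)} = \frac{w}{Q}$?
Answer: $\frac{886187984}{43} \approx 2.0609 \cdot 10^{7}$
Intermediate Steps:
$\left(-24029 + 17033\right) \left(z{\left(73 - 51,129 \right)} - 2946\right) = \left(-24029 + 17033\right) \left(\frac{73 - 51}{129} - 2946\right) = - 6996 \left(22 \cdot \frac{1}{129} - 2946\right) = - 6996 \left(\frac{22}{129} - 2946\right) = \left(-6996\right) \left(- \frac{380012}{129}\right) = \frac{886187984}{43}$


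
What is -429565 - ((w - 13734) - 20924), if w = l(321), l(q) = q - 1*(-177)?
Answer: -395405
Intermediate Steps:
l(q) = 177 + q (l(q) = q + 177 = 177 + q)
w = 498 (w = 177 + 321 = 498)
-429565 - ((w - 13734) - 20924) = -429565 - ((498 - 13734) - 20924) = -429565 - (-13236 - 20924) = -429565 - 1*(-34160) = -429565 + 34160 = -395405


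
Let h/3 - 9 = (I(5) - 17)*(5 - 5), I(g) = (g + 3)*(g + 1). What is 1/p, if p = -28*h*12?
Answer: -1/9072 ≈ -0.00011023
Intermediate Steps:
I(g) = (1 + g)*(3 + g) (I(g) = (3 + g)*(1 + g) = (1 + g)*(3 + g))
h = 27 (h = 27 + 3*(((3 + 5² + 4*5) - 17)*(5 - 5)) = 27 + 3*(((3 + 25 + 20) - 17)*0) = 27 + 3*((48 - 17)*0) = 27 + 3*(31*0) = 27 + 3*0 = 27 + 0 = 27)
p = -9072 (p = -28*27*12 = -756*12 = -9072)
1/p = 1/(-9072) = -1/9072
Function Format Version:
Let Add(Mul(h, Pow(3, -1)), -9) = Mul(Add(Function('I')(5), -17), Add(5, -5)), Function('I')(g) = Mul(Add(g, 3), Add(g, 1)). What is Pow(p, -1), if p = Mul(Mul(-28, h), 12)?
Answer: Rational(-1, 9072) ≈ -0.00011023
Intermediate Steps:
Function('I')(g) = Mul(Add(1, g), Add(3, g)) (Function('I')(g) = Mul(Add(3, g), Add(1, g)) = Mul(Add(1, g), Add(3, g)))
h = 27 (h = Add(27, Mul(3, Mul(Add(Add(3, Pow(5, 2), Mul(4, 5)), -17), Add(5, -5)))) = Add(27, Mul(3, Mul(Add(Add(3, 25, 20), -17), 0))) = Add(27, Mul(3, Mul(Add(48, -17), 0))) = Add(27, Mul(3, Mul(31, 0))) = Add(27, Mul(3, 0)) = Add(27, 0) = 27)
p = -9072 (p = Mul(Mul(-28, 27), 12) = Mul(-756, 12) = -9072)
Pow(p, -1) = Pow(-9072, -1) = Rational(-1, 9072)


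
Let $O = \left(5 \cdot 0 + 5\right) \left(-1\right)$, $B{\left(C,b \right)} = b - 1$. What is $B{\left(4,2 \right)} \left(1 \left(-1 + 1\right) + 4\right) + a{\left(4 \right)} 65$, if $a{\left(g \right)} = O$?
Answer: $-321$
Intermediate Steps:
$B{\left(C,b \right)} = -1 + b$
$O = -5$ ($O = \left(0 + 5\right) \left(-1\right) = 5 \left(-1\right) = -5$)
$a{\left(g \right)} = -5$
$B{\left(4,2 \right)} \left(1 \left(-1 + 1\right) + 4\right) + a{\left(4 \right)} 65 = \left(-1 + 2\right) \left(1 \left(-1 + 1\right) + 4\right) - 325 = 1 \left(1 \cdot 0 + 4\right) - 325 = 1 \left(0 + 4\right) - 325 = 1 \cdot 4 - 325 = 4 - 325 = -321$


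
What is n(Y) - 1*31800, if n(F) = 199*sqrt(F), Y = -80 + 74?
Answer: -31800 + 199*I*sqrt(6) ≈ -31800.0 + 487.45*I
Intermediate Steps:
Y = -6
n(Y) - 1*31800 = 199*sqrt(-6) - 1*31800 = 199*(I*sqrt(6)) - 31800 = 199*I*sqrt(6) - 31800 = -31800 + 199*I*sqrt(6)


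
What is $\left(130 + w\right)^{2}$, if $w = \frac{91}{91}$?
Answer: $17161$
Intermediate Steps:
$w = 1$ ($w = 91 \cdot \frac{1}{91} = 1$)
$\left(130 + w\right)^{2} = \left(130 + 1\right)^{2} = 131^{2} = 17161$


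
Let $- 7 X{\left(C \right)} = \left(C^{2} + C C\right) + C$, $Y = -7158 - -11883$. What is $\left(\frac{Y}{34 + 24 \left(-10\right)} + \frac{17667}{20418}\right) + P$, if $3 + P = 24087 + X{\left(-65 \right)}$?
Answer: $\frac{56098439199}{2453563} \approx 22864.0$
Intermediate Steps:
$Y = 4725$ ($Y = -7158 + 11883 = 4725$)
$X{\left(C \right)} = - \frac{2 C^{2}}{7} - \frac{C}{7}$ ($X{\left(C \right)} = - \frac{\left(C^{2} + C C\right) + C}{7} = - \frac{\left(C^{2} + C^{2}\right) + C}{7} = - \frac{2 C^{2} + C}{7} = - \frac{C + 2 C^{2}}{7} = - \frac{2 C^{2}}{7} - \frac{C}{7}$)
$P = \frac{160203}{7}$ ($P = -3 + \left(24087 - - \frac{65 \left(1 + 2 \left(-65\right)\right)}{7}\right) = -3 + \left(24087 - - \frac{65 \left(1 - 130\right)}{7}\right) = -3 + \left(24087 - \left(- \frac{65}{7}\right) \left(-129\right)\right) = -3 + \left(24087 - \frac{8385}{7}\right) = -3 + \frac{160224}{7} = \frac{160203}{7} \approx 22886.0$)
$\left(\frac{Y}{34 + 24 \left(-10\right)} + \frac{17667}{20418}\right) + P = \left(\frac{4725}{34 + 24 \left(-10\right)} + \frac{17667}{20418}\right) + \frac{160203}{7} = \left(\frac{4725}{34 - 240} + 17667 \cdot \frac{1}{20418}\right) + \frac{160203}{7} = \left(\frac{4725}{-206} + \frac{5889}{6806}\right) + \frac{160203}{7} = \left(4725 \left(- \frac{1}{206}\right) + \frac{5889}{6806}\right) + \frac{160203}{7} = \left(- \frac{4725}{206} + \frac{5889}{6806}\right) + \frac{160203}{7} = - \frac{7736304}{350509} + \frac{160203}{7} = \frac{56098439199}{2453563}$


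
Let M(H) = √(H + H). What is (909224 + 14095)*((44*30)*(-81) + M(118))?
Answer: -98721267480 + 1846638*√59 ≈ -9.8707e+10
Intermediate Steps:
M(H) = √2*√H (M(H) = √(2*H) = √2*√H)
(909224 + 14095)*((44*30)*(-81) + M(118)) = (909224 + 14095)*((44*30)*(-81) + √2*√118) = 923319*(1320*(-81) + 2*√59) = 923319*(-106920 + 2*√59) = -98721267480 + 1846638*√59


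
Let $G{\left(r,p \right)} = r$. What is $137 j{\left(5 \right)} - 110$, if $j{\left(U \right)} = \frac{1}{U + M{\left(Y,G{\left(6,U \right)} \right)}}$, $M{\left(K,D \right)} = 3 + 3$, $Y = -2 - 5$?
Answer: $- \frac{1073}{11} \approx -97.545$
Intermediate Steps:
$Y = -7$ ($Y = -2 - 5 = -7$)
$M{\left(K,D \right)} = 6$
$j{\left(U \right)} = \frac{1}{6 + U}$ ($j{\left(U \right)} = \frac{1}{U + 6} = \frac{1}{6 + U}$)
$137 j{\left(5 \right)} - 110 = \frac{137}{6 + 5} - 110 = \frac{137}{11} - 110 = - \frac{1073}{11}$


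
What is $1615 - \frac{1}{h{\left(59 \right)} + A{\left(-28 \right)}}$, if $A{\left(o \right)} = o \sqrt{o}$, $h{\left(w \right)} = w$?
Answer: $\frac{41074236}{25433} - \frac{56 i \sqrt{7}}{25433} \approx 1615.0 - 0.0058256 i$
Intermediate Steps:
$A{\left(o \right)} = o^{\frac{3}{2}}$
$1615 - \frac{1}{h{\left(59 \right)} + A{\left(-28 \right)}} = 1615 - \frac{1}{59 + \left(-28\right)^{\frac{3}{2}}} = 1615 - \frac{1}{59 - 56 i \sqrt{7}}$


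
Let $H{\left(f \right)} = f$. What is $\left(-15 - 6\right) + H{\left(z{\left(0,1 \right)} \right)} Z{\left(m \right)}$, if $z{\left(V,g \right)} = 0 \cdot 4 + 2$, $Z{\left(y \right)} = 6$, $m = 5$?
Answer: $-9$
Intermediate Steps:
$z{\left(V,g \right)} = 2$ ($z{\left(V,g \right)} = 0 + 2 = 2$)
$\left(-15 - 6\right) + H{\left(z{\left(0,1 \right)} \right)} Z{\left(m \right)} = \left(-15 - 6\right) + 2 \cdot 6 = \left(-15 - 6\right) + 12 = -21 + 12 = -9$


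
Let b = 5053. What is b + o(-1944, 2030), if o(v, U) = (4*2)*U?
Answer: 21293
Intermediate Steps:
o(v, U) = 8*U
b + o(-1944, 2030) = 5053 + 8*2030 = 5053 + 16240 = 21293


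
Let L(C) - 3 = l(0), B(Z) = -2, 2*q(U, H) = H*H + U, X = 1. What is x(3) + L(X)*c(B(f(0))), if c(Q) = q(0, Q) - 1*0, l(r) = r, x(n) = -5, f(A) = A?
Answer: 1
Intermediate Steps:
q(U, H) = U/2 + H**2/2 (q(U, H) = (H*H + U)/2 = (H**2 + U)/2 = (U + H**2)/2 = U/2 + H**2/2)
L(C) = 3 (L(C) = 3 + 0 = 3)
c(Q) = Q**2/2 (c(Q) = ((1/2)*0 + Q**2/2) - 1*0 = (0 + Q**2/2) + 0 = Q**2/2 + 0 = Q**2/2)
x(3) + L(X)*c(B(f(0))) = -5 + 3*((1/2)*(-2)**2) = -5 + 3*((1/2)*4) = -5 + 3*2 = -5 + 6 = 1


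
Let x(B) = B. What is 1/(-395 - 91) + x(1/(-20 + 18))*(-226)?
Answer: 54917/486 ≈ 113.00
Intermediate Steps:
1/(-395 - 91) + x(1/(-20 + 18))*(-226) = 1/(-395 - 91) - 226/(-20 + 18) = 1/(-486) - 226/(-2) = -1/486 - ½*(-226) = -1/486 + 113 = 54917/486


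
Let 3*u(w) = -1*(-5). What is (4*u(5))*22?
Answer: 440/3 ≈ 146.67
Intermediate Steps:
u(w) = 5/3 (u(w) = (-1*(-5))/3 = (1/3)*5 = 5/3)
(4*u(5))*22 = (4*(5/3))*22 = (20/3)*22 = 440/3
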